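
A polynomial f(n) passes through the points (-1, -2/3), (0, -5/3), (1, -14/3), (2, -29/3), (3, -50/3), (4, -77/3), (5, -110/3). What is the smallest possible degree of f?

2

Forward differences of the values at n = -1, 0, 1, 2, 3, 4, 5:
  f  : -2/3  -5/3  -14/3  -29/3  -50/3  -77/3  -110/3
  Δ  : -1  -3  -5  -7  -9  -11
  Δ^2: -2  -2  -2  -2  -2
  Δ^3: 0  0  0  0
  Δ^4: 0  0  0
  Δ^5: 0  0
  Δ^6: 0
The second differences are constant (-2) and nonzero, while all higher differences vanish, so the minimal degree is 2.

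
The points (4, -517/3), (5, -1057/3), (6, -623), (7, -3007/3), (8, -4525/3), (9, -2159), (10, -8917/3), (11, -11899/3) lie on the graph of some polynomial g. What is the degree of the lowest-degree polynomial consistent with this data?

Forward differences of the values at n = 4, 5, 6, 7, 8, 9, 10, 11:
  g  : -517/3  -1057/3  -623  -3007/3  -4525/3  -2159  -8917/3  -11899/3
  Δ  : -180  -812/3  -1138/3  -506  -1952/3  -2440/3  -994
  Δ^2: -272/3  -326/3  -380/3  -434/3  -488/3  -542/3
  Δ^3: -18  -18  -18  -18  -18
  Δ^4: 0  0  0  0
  Δ^5: 0  0  0
  Δ^6: 0  0
  Δ^7: 0
The third differences are constant (-18) and nonzero, while all higher differences vanish, so the minimal degree is 3.

3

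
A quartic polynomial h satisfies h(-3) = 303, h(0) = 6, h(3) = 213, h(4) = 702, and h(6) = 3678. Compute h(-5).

Write h(s) = as^4 + bs^3 + cs^2 + ds + e. Substituting each data point gives a linear system:
  81a - 27b + 9c - 3d + e = 303
  e = 6
  81a + 27b + 9c + 3d + e = 213
  256a + 64b + 16c + 4d + e = 702
  1296a + 216b + 36c + 6d + e = 3678
Solving the system yields a = 3, b = -1, c = 1, d = -6, e = 6.
So h(s) = 3s⁴ - s³ + s² - 6s + 6.
Then h(-5) = 2061.

2061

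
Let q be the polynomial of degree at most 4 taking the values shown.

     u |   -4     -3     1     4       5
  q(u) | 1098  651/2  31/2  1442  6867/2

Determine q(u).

Write q(u) = au^4 + bu^3 + cu^2 + du + e. Substituting each data point gives a linear system:
  256a - 64b + 16c - 4d + e = 1098
  81a - 27b + 9c - 3d + e = 651/2
  a + b + c + d + e = 31/2
  256a + 64b + 16c + 4d + e = 1442
  625a + 125b + 25c + 5d + e = 6867/2
Solving the system yields a = 5, b = 5/2, c = -1, d = 3, e = 6.
So q(u) = 5u^4 + (5/2)u^3 - u^2 + 3u + 6.
Check: q(4) = 1442. ✓

q(u) = 5u^4 + (5/2)u^3 - u^2 + 3u + 6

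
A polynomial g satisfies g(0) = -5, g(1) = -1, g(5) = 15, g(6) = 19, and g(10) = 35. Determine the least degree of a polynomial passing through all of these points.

1

Divided differences on the nodes 0, 1, 5, 6, 10:
  order 0: -5  -1  15  19  35
  order 1: 4  4  4  4
  order 2: 0  0  0
  order 3: 0  0
  order 4: 0
The order-1 divided differences are all 4 (nonzero) and every higher order vanishes, so the data lies on a polynomial of degree exactly 1.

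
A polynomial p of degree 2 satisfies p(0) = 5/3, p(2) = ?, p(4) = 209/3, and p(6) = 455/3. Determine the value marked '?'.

On equispaced nodes a degree-2 polynomial has vanishing third forward difference, so
  - p(0) + 3·p(2) - 3·p(4) + p(6) = 0.
Substituting the known values and solving for p(2):
  3·p(2) = 59
  p(2) = 59/3.

59/3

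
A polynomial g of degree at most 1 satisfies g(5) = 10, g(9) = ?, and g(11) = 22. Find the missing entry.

18

The 2 known points determine the degree-1 polynomial uniquely.
Write g(x) = ax + b. Substituting each data point gives a linear system:
  5a + b = 10
  11a + b = 22
Solving the system yields a = 2, b = 0.
So g(x) = 2x.
Then g(9) = 18.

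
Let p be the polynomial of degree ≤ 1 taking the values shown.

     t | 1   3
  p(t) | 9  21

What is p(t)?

p(t) = 6t + 3

Using the Lagrange interpolation formula with nodes 1, 3:
  L_0(t) = (t - 3) / -2
  L_1(t) = (t - 1) / 2
Then p(t) = 9·L_0(t) + 21·L_1(t).
Expanding and collecting terms gives p(t) = 6t + 3.
Check: p(1) = 9. ✓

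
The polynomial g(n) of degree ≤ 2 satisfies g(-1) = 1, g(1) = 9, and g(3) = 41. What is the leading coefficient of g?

3

Write g(n) = an^2 + bn + c. Substituting each data point gives a linear system:
  a - b + c = 1
  a + b + c = 9
  9a + 3b + c = 41
Solving the system yields a = 3, b = 4, c = 2.
So g(n) = 3n^2 + 4n + 2.
The leading coefficient is 3.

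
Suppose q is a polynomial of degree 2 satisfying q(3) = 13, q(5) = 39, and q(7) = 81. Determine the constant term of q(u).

4

Write q(u) = au^2 + bu + c. Substituting each data point gives a linear system:
  9a + 3b + c = 13
  25a + 5b + c = 39
  49a + 7b + c = 81
Solving the system yields a = 2, b = -3, c = 4.
So q(u) = 2u² - 3u + 4.
The constant term is 4.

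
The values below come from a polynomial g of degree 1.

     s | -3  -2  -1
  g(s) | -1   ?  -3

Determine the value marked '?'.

On equispaced nodes a degree-1 polynomial has vanishing second forward difference, so
  g(-3) - 2·g(-2) + g(-1) = 0.
Substituting the known values and solving for g(-2):
  -2·g(-2) = 4
  g(-2) = -2.

-2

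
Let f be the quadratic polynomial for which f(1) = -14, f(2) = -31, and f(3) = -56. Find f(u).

Using the Lagrange interpolation formula with nodes 1, 2, 3:
  L_0(u) = (u - 2)(u - 3) / 2
  L_1(u) = (u - 1)(u - 3) / -1
  L_2(u) = (u - 1)(u - 2) / 2
Then f(u) = -14·L_0(u) - 31·L_1(u) - 56·L_2(u).
Expanding and collecting terms gives f(u) = -4u^2 - 5u - 5.
Check: f(3) = -56. ✓

f(u) = -4u^2 - 5u - 5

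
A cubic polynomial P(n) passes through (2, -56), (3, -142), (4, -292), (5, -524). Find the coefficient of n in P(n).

Write P(n) = an^3 + bn^2 + cn + d. Substituting each data point gives a linear system:
  8a + 4b + 2c + d = -56
  27a + 9b + 3c + d = -142
  64a + 16b + 4c + d = -292
  125a + 25b + 5c + d = -524
Solving the system yields a = -3, b = -5, c = -4, d = -4.
So P(n) = -3n^3 - 5n^2 - 4n - 4.
The coefficient of n is -4.

-4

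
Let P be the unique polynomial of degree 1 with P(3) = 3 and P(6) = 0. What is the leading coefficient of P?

Write P(u) = au + b. Substituting each data point gives a linear system:
  3a + b = 3
  6a + b = 0
Solving the system yields a = -1, b = 6.
So P(u) = -u + 6.
The leading coefficient is -1.

-1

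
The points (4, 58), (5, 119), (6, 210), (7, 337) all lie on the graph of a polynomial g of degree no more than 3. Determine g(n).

g(n) = n^3 - 6

Write g(n) = an^3 + bn^2 + cn + d. Substituting each data point gives a linear system:
  64a + 16b + 4c + d = 58
  125a + 25b + 5c + d = 119
  216a + 36b + 6c + d = 210
  343a + 49b + 7c + d = 337
Solving the system yields a = 1, b = 0, c = 0, d = -6.
So g(n) = n³ - 6.
Check: g(5) = 119. ✓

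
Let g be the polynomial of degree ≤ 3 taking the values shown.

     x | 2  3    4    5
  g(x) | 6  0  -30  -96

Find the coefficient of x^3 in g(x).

Write g(x) = ax^3 + bx^2 + cx + d. Substituting each data point gives a linear system:
  8a + 4b + 2c + d = 6
  27a + 9b + 3c + d = 0
  64a + 16b + 4c + d = -30
  125a + 25b + 5c + d = -96
Solving the system yields a = -2, b = 6, c = 2, d = -6.
So g(x) = -2x^3 + 6x^2 + 2x - 6.
The leading coefficient is -2.

-2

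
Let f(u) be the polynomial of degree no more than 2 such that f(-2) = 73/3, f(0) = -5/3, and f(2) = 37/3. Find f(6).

481/3

Using the Lagrange interpolation formula with nodes -2, 0, 2:
  L_0(u) = u(u - 2) / 8
  L_1(u) = (u + 2)(u - 2) / -4
  L_2(u) = (u + 2)u / 8
Then f(u) = 73/3·L_0(u) - 5/3·L_1(u) + 37/3·L_2(u).
Expanding and collecting terms gives f(u) = 5u² - 3u - 5/3.
Evaluating at u = 6: f(6) = 481/3.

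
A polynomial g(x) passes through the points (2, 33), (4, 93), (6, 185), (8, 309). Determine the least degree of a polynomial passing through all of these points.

2

Forward differences of the values at x = 2, 4, 6, 8:
  g  : 33  93  185  309
  Δ  : 60  92  124
  Δ^2: 32  32
  Δ^3: 0
The second differences are constant (32) and nonzero, while all higher differences vanish, so the minimal degree is 2.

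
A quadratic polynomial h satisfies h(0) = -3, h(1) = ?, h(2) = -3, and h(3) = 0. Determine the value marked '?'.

-4

On equispaced nodes a degree-2 polynomial has vanishing third forward difference, so
  - h(0) + 3·h(1) - 3·h(2) + h(3) = 0.
Substituting the known values and solving for h(1):
  3·h(1) = -12
  h(1) = -4.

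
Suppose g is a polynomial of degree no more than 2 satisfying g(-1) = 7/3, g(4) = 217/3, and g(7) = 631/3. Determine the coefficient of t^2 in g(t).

Write g(t) = at^2 + bt + c. Substituting each data point gives a linear system:
  a - b + c = 7/3
  16a + 4b + c = 217/3
  49a + 7b + c = 631/3
Solving the system yields a = 4, b = 2, c = 1/3.
So g(t) = 4t² + 2t + 1/3.
The leading coefficient is 4.

4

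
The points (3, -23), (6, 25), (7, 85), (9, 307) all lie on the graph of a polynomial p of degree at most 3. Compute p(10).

481

Write p(n) = an^3 + bn^2 + cn + d. Substituting each data point gives a linear system:
  27a + 9b + 3c + d = -23
  216a + 36b + 6c + d = 25
  343a + 49b + 7c + d = 85
  729a + 81b + 9c + d = 307
Solving the system yields a = 1, b = -5, c = -2, d = 1.
So p(n) = n³ - 5n² - 2n + 1.
Then p(10) = 481.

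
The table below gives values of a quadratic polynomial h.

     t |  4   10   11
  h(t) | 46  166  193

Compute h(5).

61

Write h(t) = at^2 + bt + c. Substituting each data point gives a linear system:
  16a + 4b + c = 46
  100a + 10b + c = 166
  121a + 11b + c = 193
Solving the system yields a = 1, b = 6, c = 6.
So h(t) = t² + 6t + 6.
Then h(5) = 61.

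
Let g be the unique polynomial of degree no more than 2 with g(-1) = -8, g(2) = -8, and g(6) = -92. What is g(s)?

Using the Lagrange interpolation formula with nodes -1, 2, 6:
  L_0(s) = (s - 2)(s - 6) / 21
  L_1(s) = (s + 1)(s - 6) / -12
  L_2(s) = (s + 1)(s - 2) / 28
Then g(s) = -8·L_0(s) - 8·L_1(s) - 92·L_2(s).
Expanding and collecting terms gives g(s) = -3s^2 + 3s - 2.
Check: g(-1) = -8. ✓

g(s) = -3s^2 + 3s - 2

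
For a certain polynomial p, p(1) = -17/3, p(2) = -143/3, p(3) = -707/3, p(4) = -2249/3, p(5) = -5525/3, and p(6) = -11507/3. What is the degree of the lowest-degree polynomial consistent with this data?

Forward differences of the values at n = 1, 2, 3, 4, 5, 6:
  p  : -17/3  -143/3  -707/3  -2249/3  -5525/3  -11507/3
  Δ  : -42  -188  -514  -1092  -1994
  Δ^2: -146  -326  -578  -902
  Δ^3: -180  -252  -324
  Δ^4: -72  -72
  Δ^5: 0
The fourth differences are constant (-72) and nonzero, while all higher differences vanish, so the minimal degree is 4.

4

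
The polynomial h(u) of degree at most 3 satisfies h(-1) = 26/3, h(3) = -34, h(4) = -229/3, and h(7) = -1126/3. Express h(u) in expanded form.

Write h(u) = au^3 + bu^2 + cu + d. Substituting each data point gives a linear system:
  -a + b - c + d = 26/3
  27a + 9b + 3c + d = -34
  64a + 16b + 4c + d = -229/3
  343a + 49b + 7c + d = -1126/3
Solving the system yields a = -1, b = -1/3, c = -3, d = 5.
So h(u) = -u³ - (1/3)u² - 3u + 5.
Check: h(3) = -34. ✓

h(u) = -u^3 - (1/3)u^2 - 3u + 5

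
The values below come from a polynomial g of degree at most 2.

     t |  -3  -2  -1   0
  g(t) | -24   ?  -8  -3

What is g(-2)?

On equispaced nodes a degree-2 polynomial has vanishing third forward difference, so
  - g(-3) + 3·g(-2) - 3·g(-1) + g(0) = 0.
Substituting the known values and solving for g(-2):
  3·g(-2) = -45
  g(-2) = -15.

-15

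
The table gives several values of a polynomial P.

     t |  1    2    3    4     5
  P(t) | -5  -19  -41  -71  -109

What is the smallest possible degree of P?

2

Forward differences of the values at t = 1, 2, 3, 4, 5:
  P  : -5  -19  -41  -71  -109
  Δ  : -14  -22  -30  -38
  Δ^2: -8  -8  -8
  Δ^3: 0  0
  Δ^4: 0
The second differences are constant (-8) and nonzero, while all higher differences vanish, so the minimal degree is 2.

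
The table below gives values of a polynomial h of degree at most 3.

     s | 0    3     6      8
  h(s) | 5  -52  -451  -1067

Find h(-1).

4

Write h(s) = as^3 + bs^2 + cs + d. Substituting each data point gives a linear system:
  d = 5
  27a + 9b + 3c + d = -52
  216a + 36b + 6c + d = -451
  512a + 64b + 8c + d = -1067
Solving the system yields a = -2, b = -1, c = 2, d = 5.
So h(s) = -2s³ - s² + 2s + 5.
Then h(-1) = 4.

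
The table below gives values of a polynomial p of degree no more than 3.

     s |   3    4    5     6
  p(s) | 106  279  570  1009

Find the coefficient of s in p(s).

-5

Write p(s) = as^3 + bs^2 + cs + d. Substituting each data point gives a linear system:
  27a + 9b + 3c + d = 106
  64a + 16b + 4c + d = 279
  125a + 25b + 5c + d = 570
  216a + 36b + 6c + d = 1009
Solving the system yields a = 5, b = -1, c = -5, d = -5.
So p(s) = 5s³ - s² - 5s - 5.
The coefficient of s is -5.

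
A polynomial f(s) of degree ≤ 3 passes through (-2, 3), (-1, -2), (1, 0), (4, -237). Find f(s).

f(s) = -3s^3 - 4s^2 + 4s + 3

Write f(s) = as^3 + bs^2 + cs + d. Substituting each data point gives a linear system:
  -8a + 4b - 2c + d = 3
  -a + b - c + d = -2
  a + b + c + d = 0
  64a + 16b + 4c + d = -237
Solving the system yields a = -3, b = -4, c = 4, d = 3.
So f(s) = -3s³ - 4s² + 4s + 3.
Check: f(-1) = -2. ✓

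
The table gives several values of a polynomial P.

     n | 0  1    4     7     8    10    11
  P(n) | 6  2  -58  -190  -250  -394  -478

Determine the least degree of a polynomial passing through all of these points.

2

Divided differences on the nodes 0, 1, 4, 7, 8, 10, 11:
  order 0: 6  2  -58  -190  -250  -394  -478
  order 1: -4  -20  -44  -60  -72  -84
  order 2: -4  -4  -4  -4  -4
  order 3: 0  0  0  0
  order 4: 0  0  0
  order 5: 0  0
  order 6: 0
The order-2 divided differences are all -4 (nonzero) and every higher order vanishes, so the data lies on a polynomial of degree exactly 2.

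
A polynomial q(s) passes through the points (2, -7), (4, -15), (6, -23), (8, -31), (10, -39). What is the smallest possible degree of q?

1

Forward differences of the values at s = 2, 4, 6, 8, 10:
  q  : -7  -15  -23  -31  -39
  Δ  : -8  -8  -8  -8
  Δ^2: 0  0  0
  Δ^3: 0  0
  Δ^4: 0
The first differences are constant (-8) and nonzero, while all higher differences vanish, so the minimal degree is 1.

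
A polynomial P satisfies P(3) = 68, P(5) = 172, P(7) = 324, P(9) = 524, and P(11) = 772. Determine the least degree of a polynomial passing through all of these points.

2

Forward differences of the values at x = 3, 5, 7, 9, 11:
  P  : 68  172  324  524  772
  Δ  : 104  152  200  248
  Δ^2: 48  48  48
  Δ^3: 0  0
  Δ^4: 0
The second differences are constant (48) and nonzero, while all higher differences vanish, so the minimal degree is 2.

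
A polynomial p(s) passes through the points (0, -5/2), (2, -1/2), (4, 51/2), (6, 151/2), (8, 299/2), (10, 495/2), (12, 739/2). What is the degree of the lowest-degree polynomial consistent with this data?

Forward differences of the values at s = 0, 2, 4, 6, 8, 10, 12:
  p  : -5/2  -1/2  51/2  151/2  299/2  495/2  739/2
  Δ  : 2  26  50  74  98  122
  Δ^2: 24  24  24  24  24
  Δ^3: 0  0  0  0
  Δ^4: 0  0  0
  Δ^5: 0  0
  Δ^6: 0
The second differences are constant (24) and nonzero, while all higher differences vanish, so the minimal degree is 2.

2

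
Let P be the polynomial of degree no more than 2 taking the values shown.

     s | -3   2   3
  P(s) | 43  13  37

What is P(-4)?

79

Using the Lagrange interpolation formula with nodes -3, 2, 3:
  L_0(s) = (s - 2)(s - 3) / 30
  L_1(s) = (s + 3)(s - 3) / -5
  L_2(s) = (s + 3)(s - 2) / 6
Then P(s) = 43·L_0(s) + 13·L_1(s) + 37·L_2(s).
Expanding and collecting terms gives P(s) = 5s² - s - 5.
Evaluating at s = -4: P(-4) = 79.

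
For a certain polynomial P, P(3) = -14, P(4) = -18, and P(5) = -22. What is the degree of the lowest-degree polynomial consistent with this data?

Forward differences of the values at t = 3, 4, 5:
  P  : -14  -18  -22
  Δ  : -4  -4
  Δ^2: 0
The first differences are constant (-4) and nonzero, while all higher differences vanish, so the minimal degree is 1.

1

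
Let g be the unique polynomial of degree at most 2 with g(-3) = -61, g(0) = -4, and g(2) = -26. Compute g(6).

Using the Lagrange interpolation formula with nodes -3, 0, 2:
  L_0(n) = n(n - 2) / 15
  L_1(n) = (n + 3)(n - 2) / -6
  L_2(n) = (n + 3)n / 10
Then g(n) = -61·L_0(n) - 4·L_1(n) - 26·L_2(n).
Expanding and collecting terms gives g(n) = -6n^2 + n - 4.
Evaluating at n = 6: g(6) = -214.

-214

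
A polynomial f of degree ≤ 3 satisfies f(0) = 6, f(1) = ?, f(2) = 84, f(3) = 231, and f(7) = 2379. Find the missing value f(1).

21

The 4 known points determine the degree-3 polynomial uniquely.
Write f(n) = an^3 + bn^2 + cn + d. Substituting each data point gives a linear system:
  d = 6
  8a + 4b + 2c + d = 84
  27a + 9b + 3c + d = 231
  343a + 49b + 7c + d = 2379
Solving the system yields a = 6, b = 6, c = 3, d = 6.
So f(n) = 6n^3 + 6n^2 + 3n + 6.
Then f(1) = 21.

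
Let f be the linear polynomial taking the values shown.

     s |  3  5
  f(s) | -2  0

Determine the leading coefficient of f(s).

Write f(s) = as + b. Substituting each data point gives a linear system:
  3a + b = -2
  5a + b = 0
Solving the system yields a = 1, b = -5.
So f(s) = s - 5.
The leading coefficient is 1.

1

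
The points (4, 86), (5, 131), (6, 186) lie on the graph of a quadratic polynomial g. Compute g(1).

11

Using the Lagrange interpolation formula with nodes 4, 5, 6:
  L_0(t) = (t - 5)(t - 6) / 2
  L_1(t) = (t - 4)(t - 6) / -1
  L_2(t) = (t - 4)(t - 5) / 2
Then g(t) = 86·L_0(t) + 131·L_1(t) + 186·L_2(t).
Expanding and collecting terms gives g(t) = 5t² + 6.
Evaluating at t = 1: g(1) = 11.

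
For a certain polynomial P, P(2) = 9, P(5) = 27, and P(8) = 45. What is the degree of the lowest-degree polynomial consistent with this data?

1

Forward differences of the values at s = 2, 5, 8:
  P  : 9  27  45
  Δ  : 18  18
  Δ^2: 0
The first differences are constant (18) and nonzero, while all higher differences vanish, so the minimal degree is 1.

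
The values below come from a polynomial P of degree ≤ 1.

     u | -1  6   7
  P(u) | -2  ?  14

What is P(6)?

The 2 known points determine the degree-1 polynomial uniquely.
Write P(u) = au + b. Substituting each data point gives a linear system:
  -a + b = -2
  7a + b = 14
Solving the system yields a = 2, b = 0.
So P(u) = 2u.
Then P(6) = 12.

12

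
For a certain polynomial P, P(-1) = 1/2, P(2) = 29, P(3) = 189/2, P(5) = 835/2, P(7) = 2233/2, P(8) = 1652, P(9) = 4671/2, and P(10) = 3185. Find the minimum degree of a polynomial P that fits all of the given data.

3

Divided differences on the nodes -1, 2, 3, 5, 7, 8, 9, 10:
  order 0: 1/2  29  189/2  835/2  2233/2  1652  4671/2  3185
  order 1: 19/2  131/2  323/2  699/2  1071/2  1367/2  1699/2
  order 2: 14  32  47  62  74  83
  order 3: 3  3  3  3  3
  order 4: 0  0  0  0
  order 5: 0  0  0
  order 6: 0  0
  order 7: 0
The order-3 divided differences are all 3 (nonzero) and every higher order vanishes, so the data lies on a polynomial of degree exactly 3.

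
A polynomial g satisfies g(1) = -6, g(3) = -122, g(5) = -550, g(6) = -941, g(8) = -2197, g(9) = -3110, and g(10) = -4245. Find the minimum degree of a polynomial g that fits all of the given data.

Divided differences on the nodes 1, 3, 5, 6, 8, 9, 10:
  order 0: -6  -122  -550  -941  -2197  -3110  -4245
  order 1: -58  -214  -391  -628  -913  -1135
  order 2: -39  -59  -79  -95  -111
  order 3: -4  -4  -4  -4
  order 4: 0  0  0
  order 5: 0  0
  order 6: 0
The order-3 divided differences are all -4 (nonzero) and every higher order vanishes, so the data lies on a polynomial of degree exactly 3.

3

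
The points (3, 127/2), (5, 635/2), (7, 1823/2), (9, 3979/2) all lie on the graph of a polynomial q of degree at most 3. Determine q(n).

q(n) = 3n^3 - (5/2)n^2 + 5

Write q(n) = an^3 + bn^2 + cn + d. Substituting each data point gives a linear system:
  27a + 9b + 3c + d = 127/2
  125a + 25b + 5c + d = 635/2
  343a + 49b + 7c + d = 1823/2
  729a + 81b + 9c + d = 3979/2
Solving the system yields a = 3, b = -5/2, c = 0, d = 5.
So q(n) = 3n^3 - (5/2)n^2 + 5.
Check: q(7) = 1823/2. ✓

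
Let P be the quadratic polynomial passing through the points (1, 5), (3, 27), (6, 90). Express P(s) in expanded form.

Write P(s) = as^2 + bs + c. Substituting each data point gives a linear system:
  a + b + c = 5
  9a + 3b + c = 27
  36a + 6b + c = 90
Solving the system yields a = 2, b = 3, c = 0.
So P(s) = 2s^2 + 3s.
Check: P(1) = 5. ✓

P(s) = 2s^2 + 3s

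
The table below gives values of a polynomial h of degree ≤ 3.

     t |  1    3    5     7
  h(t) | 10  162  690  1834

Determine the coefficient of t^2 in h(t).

2

Write h(t) = at^3 + bt^2 + ct + d. Substituting each data point gives a linear system:
  a + b + c + d = 10
  27a + 9b + 3c + d = 162
  125a + 25b + 5c + d = 690
  343a + 49b + 7c + d = 1834
Solving the system yields a = 5, b = 2, c = 3, d = 0.
So h(t) = 5t³ + 2t² + 3t.
The coefficient of t^2 is 2.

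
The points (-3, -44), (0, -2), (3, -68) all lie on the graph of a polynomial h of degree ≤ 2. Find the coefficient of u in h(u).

-4

Write h(u) = au^2 + bu + c. Substituting each data point gives a linear system:
  9a - 3b + c = -44
  c = -2
  9a + 3b + c = -68
Solving the system yields a = -6, b = -4, c = -2.
So h(u) = -6u^2 - 4u - 2.
The coefficient of u is -4.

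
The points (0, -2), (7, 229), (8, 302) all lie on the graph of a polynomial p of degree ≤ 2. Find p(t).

Using the Lagrange interpolation formula with nodes 0, 7, 8:
  L_0(t) = (t - 7)(t - 8) / 56
  L_1(t) = t(t - 8) / -7
  L_2(t) = t(t - 7) / 8
Then p(t) = -2·L_0(t) + 229·L_1(t) + 302·L_2(t).
Expanding and collecting terms gives p(t) = 5t^2 - 2t - 2.
Check: p(0) = -2. ✓

p(t) = 5t^2 - 2t - 2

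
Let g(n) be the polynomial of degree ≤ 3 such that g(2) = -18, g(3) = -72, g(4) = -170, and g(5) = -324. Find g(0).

Forward differences of the values at n = 2, 3, 4, 5:
  g  : -18  -72  -170  -324
  Δ  : -54  -98  -154
  Δ^2: -44  -56
  Δ^3: -12
The third differences are constant, confirming degree 3.
Interpolating (Newton forward form) and evaluating at n = 0 gives g(0) = 6.

6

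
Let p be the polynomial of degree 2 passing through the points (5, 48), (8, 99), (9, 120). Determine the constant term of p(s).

Write p(s) = as^2 + bs + c. Substituting each data point gives a linear system:
  25a + 5b + c = 48
  64a + 8b + c = 99
  81a + 9b + c = 120
Solving the system yields a = 1, b = 4, c = 3.
So p(s) = s^2 + 4s + 3.
The constant term is 3.

3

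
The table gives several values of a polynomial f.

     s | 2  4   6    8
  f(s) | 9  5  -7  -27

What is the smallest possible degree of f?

Forward differences of the values at s = 2, 4, 6, 8:
  f  : 9  5  -7  -27
  Δ  : -4  -12  -20
  Δ^2: -8  -8
  Δ^3: 0
The second differences are constant (-8) and nonzero, while all higher differences vanish, so the minimal degree is 2.

2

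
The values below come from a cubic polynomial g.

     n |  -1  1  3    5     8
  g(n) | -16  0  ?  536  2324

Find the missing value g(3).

The 4 known points determine the degree-3 polynomial uniquely.
Write g(n) = an^3 + bn^2 + cn + d. Substituting each data point gives a linear system:
  -a + b - c + d = -16
  a + b + c + d = 0
  125a + 25b + 5c + d = 536
  512a + 64b + 8c + d = 2324
Solving the system yields a = 5, b = -4, c = 3, d = -4.
So g(n) = 5n^3 - 4n^2 + 3n - 4.
Then g(3) = 104.

104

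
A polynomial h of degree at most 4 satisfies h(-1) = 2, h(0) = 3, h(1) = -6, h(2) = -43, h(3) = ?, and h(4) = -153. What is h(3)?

The 5 known points determine the degree-4 polynomial uniquely.
Write h(t) = at^4 + bt^3 + ct^2 + dt + e. Substituting each data point gives a linear system:
  a - b + c - d + e = 2
  e = 3
  a + b + c + d + e = -6
  16a + 8b + 4c + 2d + e = -43
  256a + 64b + 16c + 4d + e = -153
Solving the system yields a = 1, b = -5, c = -6, d = 1, e = 3.
So h(t) = t^4 - 5t^3 - 6t^2 + t + 3.
Then h(3) = -102.

-102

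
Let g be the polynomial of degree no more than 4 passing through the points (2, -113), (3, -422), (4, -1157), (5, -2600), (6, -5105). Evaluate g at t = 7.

-9098

Forward differences of the values at t = 2, 3, 4, 5, 6:
  g  : -113  -422  -1157  -2600  -5105
  Δ  : -309  -735  -1443  -2505
  Δ^2: -426  -708  -1062
  Δ^3: -282  -354
  Δ^4: -72
The fourth differences are constant, confirming degree 4.
Interpolating (Newton forward form) and evaluating at t = 7 gives g(7) = -9098.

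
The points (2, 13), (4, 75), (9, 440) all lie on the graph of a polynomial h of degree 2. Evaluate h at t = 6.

Using the Lagrange interpolation formula with nodes 2, 4, 9:
  L_0(t) = (t - 4)(t - 9) / 14
  L_1(t) = (t - 2)(t - 9) / -10
  L_2(t) = (t - 2)(t - 4) / 35
Then h(t) = 13·L_0(t) + 75·L_1(t) + 440·L_2(t).
Expanding and collecting terms gives h(t) = 6t^2 - 5t - 1.
Evaluating at t = 6: h(6) = 185.

185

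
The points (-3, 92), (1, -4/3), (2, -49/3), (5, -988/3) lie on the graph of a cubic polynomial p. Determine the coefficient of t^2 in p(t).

Write p(t) = at^3 + bt^2 + ct + d. Substituting each data point gives a linear system:
  -27a + 9b - 3c + d = 92
  a + b + c + d = -4/3
  8a + 4b + 2c + d = -49/3
  125a + 25b + 5c + d = -988/3
Solving the system yields a = -3, b = 5/3, c = 1, d = -1.
So p(t) = -3t^3 + (5/3)t^2 + t - 1.
The coefficient of t^2 is 5/3.

5/3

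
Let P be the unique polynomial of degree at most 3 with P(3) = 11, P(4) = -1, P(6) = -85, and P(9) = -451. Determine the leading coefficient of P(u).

-1

Write P(u) = au^3 + bu^2 + cu + d. Substituting each data point gives a linear system:
  27a + 9b + 3c + d = 11
  64a + 16b + 4c + d = -1
  216a + 36b + 6c + d = -85
  729a + 81b + 9c + d = -451
Solving the system yields a = -1, b = 3, c = 4, d = -1.
So P(u) = -u^3 + 3u^2 + 4u - 1.
The leading coefficient is -1.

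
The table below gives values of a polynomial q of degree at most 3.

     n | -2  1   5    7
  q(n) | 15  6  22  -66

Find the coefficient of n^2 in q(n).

Write q(n) = an^3 + bn^2 + cn + d. Substituting each data point gives a linear system:
  -8a + 4b - 2c + d = 15
  a + b + c + d = 6
  125a + 25b + 5c + d = 22
  343a + 49b + 7c + d = -66
Solving the system yields a = -1, b = 5, c = 5, d = -3.
So q(n) = -n³ + 5n² + 5n - 3.
The coefficient of n^2 is 5.

5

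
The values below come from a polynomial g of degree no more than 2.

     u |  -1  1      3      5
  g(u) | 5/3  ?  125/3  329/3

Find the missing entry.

17/3

On equispaced nodes a degree-2 polynomial has vanishing third forward difference, so
  - g(-1) + 3·g(1) - 3·g(3) + g(5) = 0.
Substituting the known values and solving for g(1):
  3·g(1) = 17
  g(1) = 17/3.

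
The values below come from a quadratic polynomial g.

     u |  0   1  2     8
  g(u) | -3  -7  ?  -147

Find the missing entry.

-15

The 3 known points determine the degree-2 polynomial uniquely.
Write g(u) = au^2 + bu + c. Substituting each data point gives a linear system:
  c = -3
  a + b + c = -7
  64a + 8b + c = -147
Solving the system yields a = -2, b = -2, c = -3.
So g(u) = -2u^2 - 2u - 3.
Then g(2) = -15.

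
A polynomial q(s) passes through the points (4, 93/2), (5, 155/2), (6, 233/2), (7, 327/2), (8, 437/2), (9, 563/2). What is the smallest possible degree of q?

Forward differences of the values at s = 4, 5, 6, 7, 8, 9:
  q  : 93/2  155/2  233/2  327/2  437/2  563/2
  Δ  : 31  39  47  55  63
  Δ^2: 8  8  8  8
  Δ^3: 0  0  0
  Δ^4: 0  0
  Δ^5: 0
The second differences are constant (8) and nonzero, while all higher differences vanish, so the minimal degree is 2.

2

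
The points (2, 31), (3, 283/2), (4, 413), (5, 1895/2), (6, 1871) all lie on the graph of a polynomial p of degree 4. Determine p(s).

p(s) = s^4 + 3s^3 - (3/2)s^2 - 4s + 5

Using the Lagrange interpolation formula with nodes 2, 3, 4, 5, 6:
  L_0(s) = (s - 3)(s - 4)(s - 5)(s - 6) / 24
  L_1(s) = (s - 2)(s - 4)(s - 5)(s - 6) / -6
  L_2(s) = (s - 2)(s - 3)(s - 5)(s - 6) / 4
  L_3(s) = (s - 2)(s - 3)(s - 4)(s - 6) / -6
  L_4(s) = (s - 2)(s - 3)(s - 4)(s - 5) / 24
Then p(s) = 31·L_0(s) + 283/2·L_1(s) + 413·L_2(s) + 1895/2·L_3(s) + 1871·L_4(s).
Expanding and collecting terms gives p(s) = s^4 + 3s^3 - (3/2)s^2 - 4s + 5.
Check: p(6) = 1871. ✓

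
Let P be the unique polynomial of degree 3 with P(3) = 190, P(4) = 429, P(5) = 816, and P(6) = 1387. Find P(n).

Write P(n) = an^3 + bn^2 + cn + d. Substituting each data point gives a linear system:
  27a + 9b + 3c + d = 190
  64a + 16b + 4c + d = 429
  125a + 25b + 5c + d = 816
  216a + 36b + 6c + d = 1387
Solving the system yields a = 6, b = 2, c = 3, d = 1.
So P(n) = 6n³ + 2n² + 3n + 1.
Check: P(3) = 190. ✓

P(n) = 6n^3 + 2n^2 + 3n + 1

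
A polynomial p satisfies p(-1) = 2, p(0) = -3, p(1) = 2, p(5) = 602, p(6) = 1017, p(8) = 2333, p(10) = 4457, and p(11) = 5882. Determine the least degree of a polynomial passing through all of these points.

Divided differences on the nodes -1, 0, 1, 5, 6, 8, 10, 11:
  order 0: 2  -3  2  602  1017  2333  4457  5882
  order 1: -5  5  150  415  658  1062  1425
  order 2: 5  29  53  81  101  121
  order 3: 4  4  4  4  4
  order 4: 0  0  0  0
  order 5: 0  0  0
  order 6: 0  0
  order 7: 0
The order-3 divided differences are all 4 (nonzero) and every higher order vanishes, so the data lies on a polynomial of degree exactly 3.

3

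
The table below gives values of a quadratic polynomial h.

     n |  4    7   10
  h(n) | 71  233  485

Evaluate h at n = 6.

Using the Lagrange interpolation formula with nodes 4, 7, 10:
  L_0(n) = (n - 7)(n - 10) / 18
  L_1(n) = (n - 4)(n - 10) / -9
  L_2(n) = (n - 4)(n - 7) / 18
Then h(n) = 71·L_0(n) + 233·L_1(n) + 485·L_2(n).
Expanding and collecting terms gives h(n) = 5n^2 - n - 5.
Evaluating at n = 6: h(6) = 169.

169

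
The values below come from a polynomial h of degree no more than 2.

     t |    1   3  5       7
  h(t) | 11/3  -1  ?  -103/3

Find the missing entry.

-41/3

The 3 known points determine the degree-2 polynomial uniquely.
Write h(t) = at^2 + bt + c. Substituting each data point gives a linear system:
  a + b + c = 11/3
  9a + 3b + c = -1
  49a + 7b + c = -103/3
Solving the system yields a = -1, b = 5/3, c = 3.
So h(t) = -t^2 + (5/3)t + 3.
Then h(5) = -41/3.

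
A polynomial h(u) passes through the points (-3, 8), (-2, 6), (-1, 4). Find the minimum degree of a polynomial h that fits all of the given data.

Forward differences of the values at u = -3, -2, -1:
  h  : 8  6  4
  Δ  : -2  -2
  Δ^2: 0
The first differences are constant (-2) and nonzero, while all higher differences vanish, so the minimal degree is 1.

1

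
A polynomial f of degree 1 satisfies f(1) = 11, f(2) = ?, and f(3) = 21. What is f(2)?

The 2 known points determine the degree-1 polynomial uniquely.
Write f(x) = ax + b. Substituting each data point gives a linear system:
  a + b = 11
  3a + b = 21
Solving the system yields a = 5, b = 6.
So f(x) = 5x + 6.
Then f(2) = 16.

16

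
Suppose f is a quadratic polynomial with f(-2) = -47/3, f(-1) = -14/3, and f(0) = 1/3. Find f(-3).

Write f(n) = an^2 + bn + c. Substituting each data point gives a linear system:
  4a - 2b + c = -47/3
  a - b + c = -14/3
  c = 1/3
Solving the system yields a = -3, b = 2, c = 1/3.
So f(n) = -3n^2 + 2n + 1/3.
Then f(-3) = -98/3.

-98/3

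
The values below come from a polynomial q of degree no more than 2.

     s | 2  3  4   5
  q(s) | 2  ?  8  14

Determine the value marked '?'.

4

On equispaced nodes a degree-2 polynomial has vanishing third forward difference, so
  - q(2) + 3·q(3) - 3·q(4) + q(5) = 0.
Substituting the known values and solving for q(3):
  3·q(3) = 12
  q(3) = 4.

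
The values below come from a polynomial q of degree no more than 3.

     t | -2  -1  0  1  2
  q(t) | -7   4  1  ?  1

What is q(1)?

-4

The 4 known points determine the degree-3 polynomial uniquely.
Write q(t) = at^3 + bt^2 + ct + d. Substituting each data point gives a linear system:
  -8a + 4b - 2c + d = -7
  -a + b - c + d = 4
  d = 1
  8a + 4b + 2c + d = 1
Solving the system yields a = 2, b = -1, c = -6, d = 1.
So q(t) = 2t^3 - t^2 - 6t + 1.
Then q(1) = -4.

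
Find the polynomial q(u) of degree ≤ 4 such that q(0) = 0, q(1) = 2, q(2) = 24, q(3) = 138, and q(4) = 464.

q(u) = 2u^4 - 4u^2 + 4u

Write q(u) = au^4 + bu^3 + cu^2 + du + e. Substituting each data point gives a linear system:
  e = 0
  a + b + c + d + e = 2
  16a + 8b + 4c + 2d + e = 24
  81a + 27b + 9c + 3d + e = 138
  256a + 64b + 16c + 4d + e = 464
Solving the system yields a = 2, b = 0, c = -4, d = 4, e = 0.
So q(u) = 2u^4 - 4u^2 + 4u.
Check: q(2) = 24. ✓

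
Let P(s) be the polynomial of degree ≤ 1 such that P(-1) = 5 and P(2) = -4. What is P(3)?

-7

Write P(s) = as + b. Substituting each data point gives a linear system:
  -a + b = 5
  2a + b = -4
Solving the system yields a = -3, b = 2.
So P(s) = -3s + 2.
Then P(3) = -7.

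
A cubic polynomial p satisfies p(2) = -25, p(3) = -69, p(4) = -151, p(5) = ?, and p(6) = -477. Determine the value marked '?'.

On equispaced nodes a degree-3 polynomial has vanishing fourth forward difference, so
  p(2) - 4·p(3) + 6·p(4) - 4·p(5) + p(6) = 0.
Substituting the known values and solving for p(5):
  -4·p(5) = 1132
  p(5) = -283.

-283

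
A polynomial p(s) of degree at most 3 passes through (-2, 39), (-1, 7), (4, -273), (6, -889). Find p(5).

-521

Using the Lagrange interpolation formula with nodes -2, -1, 4, 6:
  L_0(s) = (s + 1)(s - 4)(s - 6) / -48
  L_1(s) = (s + 2)(s - 4)(s - 6) / 35
  L_2(s) = (s + 2)(s + 1)(s - 6) / -60
  L_3(s) = (s + 2)(s + 1)(s - 4) / 112
Then p(s) = 39·L_0(s) + 7·L_1(s) - 273·L_2(s) - 889·L_3(s).
Expanding and collecting terms gives p(s) = -4s^3 - 4s - 1.
Evaluating at s = 5: p(5) = -521.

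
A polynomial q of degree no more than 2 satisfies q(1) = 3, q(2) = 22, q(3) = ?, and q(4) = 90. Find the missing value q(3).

51

On equispaced nodes a degree-2 polynomial has vanishing third forward difference, so
  - q(1) + 3·q(2) - 3·q(3) + q(4) = 0.
Substituting the known values and solving for q(3):
  -3·q(3) = -153
  q(3) = 51.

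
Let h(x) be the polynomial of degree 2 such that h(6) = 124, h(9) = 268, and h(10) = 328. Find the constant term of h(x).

Write h(x) = ax^2 + bx + c. Substituting each data point gives a linear system:
  36a + 6b + c = 124
  81a + 9b + c = 268
  100a + 10b + c = 328
Solving the system yields a = 3, b = 3, c = -2.
So h(x) = 3x^2 + 3x - 2.
The constant term is -2.

-2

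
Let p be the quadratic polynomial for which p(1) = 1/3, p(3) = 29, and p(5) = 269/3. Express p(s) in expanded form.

Write p(s) = as^2 + bs + c. Substituting each data point gives a linear system:
  a + b + c = 1/3
  9a + 3b + c = 29
  25a + 5b + c = 269/3
Solving the system yields a = 4, b = -5/3, c = -2.
So p(s) = 4s^2 - (5/3)s - 2.
Check: p(1) = 1/3. ✓

p(s) = 4s^2 - (5/3)s - 2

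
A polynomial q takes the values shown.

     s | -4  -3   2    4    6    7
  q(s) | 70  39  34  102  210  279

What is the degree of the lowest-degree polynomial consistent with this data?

2

Divided differences on the nodes -4, -3, 2, 4, 6, 7:
  order 0: 70  39  34  102  210  279
  order 1: -31  -1  34  54  69
  order 2: 5  5  5  5
  order 3: 0  0  0
  order 4: 0  0
  order 5: 0
The order-2 divided differences are all 5 (nonzero) and every higher order vanishes, so the data lies on a polynomial of degree exactly 2.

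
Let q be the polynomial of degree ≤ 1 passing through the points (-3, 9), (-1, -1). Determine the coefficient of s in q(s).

-5

Write q(s) = as + b. Substituting each data point gives a linear system:
  -3a + b = 9
  -a + b = -1
Solving the system yields a = -5, b = -6.
So q(s) = -5s - 6.
The leading coefficient is -5.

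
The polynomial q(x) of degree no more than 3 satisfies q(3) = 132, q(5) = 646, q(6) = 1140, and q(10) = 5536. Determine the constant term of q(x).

6

Write q(x) = ax^3 + bx^2 + cx + d. Substituting each data point gives a linear system:
  27a + 9b + 3c + d = 132
  125a + 25b + 5c + d = 646
  216a + 36b + 6c + d = 1140
  1000a + 100b + 10c + d = 5536
Solving the system yields a = 6, b = -5, c = 3, d = 6.
So q(x) = 6x^3 - 5x^2 + 3x + 6.
The constant term is 6.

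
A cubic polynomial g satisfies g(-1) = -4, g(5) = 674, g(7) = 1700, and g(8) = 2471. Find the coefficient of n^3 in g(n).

Write g(n) = an^3 + bn^2 + cn + d. Substituting each data point gives a linear system:
  -a + b - c + d = -4
  125a + 25b + 5c + d = 674
  343a + 49b + 7c + d = 1700
  512a + 64b + 8c + d = 2471
Solving the system yields a = 4, b = 6, c = 5, d = -1.
So g(n) = 4n^3 + 6n^2 + 5n - 1.
The leading coefficient is 4.

4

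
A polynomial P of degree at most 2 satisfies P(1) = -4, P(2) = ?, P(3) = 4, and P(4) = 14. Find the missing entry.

-2

On equispaced nodes a degree-2 polynomial has vanishing third forward difference, so
  - P(1) + 3·P(2) - 3·P(3) + P(4) = 0.
Substituting the known values and solving for P(2):
  3·P(2) = -6
  P(2) = -2.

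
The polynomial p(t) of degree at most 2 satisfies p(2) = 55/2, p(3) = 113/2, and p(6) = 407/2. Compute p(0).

Using the Lagrange interpolation formula with nodes 2, 3, 6:
  L_0(t) = (t - 3)(t - 6) / 4
  L_1(t) = (t - 2)(t - 6) / -3
  L_2(t) = (t - 2)(t - 3) / 12
Then p(t) = 55/2·L_0(t) + 113/2·L_1(t) + 407/2·L_2(t).
Expanding and collecting terms gives p(t) = 5t^2 + 4t - 1/2.
Evaluating at t = 0: p(0) = -1/2.

-1/2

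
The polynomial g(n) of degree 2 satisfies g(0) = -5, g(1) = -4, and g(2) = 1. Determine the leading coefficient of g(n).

Write g(n) = an^2 + bn + c. Substituting each data point gives a linear system:
  c = -5
  a + b + c = -4
  4a + 2b + c = 1
Solving the system yields a = 2, b = -1, c = -5.
So g(n) = 2n^2 - n - 5.
The leading coefficient is 2.

2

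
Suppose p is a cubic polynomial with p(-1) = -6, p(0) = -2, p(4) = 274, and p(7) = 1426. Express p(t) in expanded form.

Write p(t) = at^3 + bt^2 + ct + d. Substituting each data point gives a linear system:
  -a + b - c + d = -6
  d = -2
  64a + 16b + 4c + d = 274
  343a + 49b + 7c + d = 1426
Solving the system yields a = 4, b = 1, c = 1, d = -2.
So p(t) = 4t^3 + t^2 + t - 2.
Check: p(7) = 1426. ✓

p(t) = 4t^3 + t^2 + t - 2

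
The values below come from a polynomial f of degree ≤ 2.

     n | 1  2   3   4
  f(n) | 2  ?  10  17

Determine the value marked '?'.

5

The 3 known points determine the degree-2 polynomial uniquely.
Write f(n) = an^2 + bn + c. Substituting each data point gives a linear system:
  a + b + c = 2
  9a + 3b + c = 10
  16a + 4b + c = 17
Solving the system yields a = 1, b = 0, c = 1.
So f(n) = n² + 1.
Then f(2) = 5.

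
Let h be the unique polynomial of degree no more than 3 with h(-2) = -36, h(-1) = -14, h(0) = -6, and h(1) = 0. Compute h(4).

Forward differences of the values at x = -2, -1, 0, 1:
  h  : -36  -14  -6  0
  Δ  : 22  8  6
  Δ^2: -14  -2
  Δ^3: 12
The third differences are constant, confirming degree 3.
Interpolating (Newton forward form) and evaluating at x = 4 gives h(4) = 126.

126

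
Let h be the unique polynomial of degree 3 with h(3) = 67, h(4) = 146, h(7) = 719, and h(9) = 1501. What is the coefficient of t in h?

Write h(t) = at^3 + bt^2 + ct + d. Substituting each data point gives a linear system:
  27a + 9b + 3c + d = 67
  64a + 16b + 4c + d = 146
  343a + 49b + 7c + d = 719
  729a + 81b + 9c + d = 1501
Solving the system yields a = 2, b = 0, c = 5, d = -2.
So h(t) = 2t³ + 5t - 2.
The coefficient of t is 5.

5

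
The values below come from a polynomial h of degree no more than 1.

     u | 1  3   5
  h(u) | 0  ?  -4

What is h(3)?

-2

The 2 known points determine the degree-1 polynomial uniquely.
Write h(u) = au + b. Substituting each data point gives a linear system:
  a + b = 0
  5a + b = -4
Solving the system yields a = -1, b = 1.
So h(u) = -u + 1.
Then h(3) = -2.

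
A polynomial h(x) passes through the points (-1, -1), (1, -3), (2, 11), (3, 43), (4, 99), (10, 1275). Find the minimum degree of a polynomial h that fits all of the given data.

3

Divided differences on the nodes -1, 1, 2, 3, 4, 10:
  order 0: -1  -3  11  43  99  1275
  order 1: -1  14  32  56  196
  order 2: 5  9  12  20
  order 3: 1  1  1
  order 4: 0  0
  order 5: 0
The order-3 divided differences are all 1 (nonzero) and every higher order vanishes, so the data lies on a polynomial of degree exactly 3.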